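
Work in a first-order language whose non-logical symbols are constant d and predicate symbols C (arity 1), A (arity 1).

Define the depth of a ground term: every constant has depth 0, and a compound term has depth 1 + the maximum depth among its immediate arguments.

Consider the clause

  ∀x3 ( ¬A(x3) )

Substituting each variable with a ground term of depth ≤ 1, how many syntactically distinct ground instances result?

1

Ground terms of depth ≤ 1:
  With no function symbols every ground term is a constant, so there is exactly 1 ground term at every depth bound.
  N_0 = 1
  N_1 = 1
  Explicitly: d.
So there is exactly 1 ground term available for substitution.
There is 1 variable to instantiate (x3),  occurring in at least one literal, so different choices give different ground instances.
Number of ground instances = 1.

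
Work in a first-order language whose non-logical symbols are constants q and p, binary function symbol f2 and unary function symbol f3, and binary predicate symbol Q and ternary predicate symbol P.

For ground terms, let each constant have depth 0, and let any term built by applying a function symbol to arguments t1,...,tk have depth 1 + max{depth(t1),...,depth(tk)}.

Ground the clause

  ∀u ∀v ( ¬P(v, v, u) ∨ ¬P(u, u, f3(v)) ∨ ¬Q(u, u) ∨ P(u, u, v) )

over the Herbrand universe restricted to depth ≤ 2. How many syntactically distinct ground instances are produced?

5476

Ground terms of depth ≤ 2:
  Let N_k count ground terms of depth at most k. Each non-constant term of depth ≤ k is some function symbol applied to depth-≤(k−1) arguments, giving N_k = 2 + N_{k-1}^2 + N_{k-1}.
  N_0 = 2
  N_1 = 2 + 2^2 + 2 = 8
  N_2 = 2 + 8^2 + 8 = 74
So there are 74 ground terms available for substitution.
There are 2 variables to instantiate (u, v), each occurring in at least one literal, so different choices give different ground instances.
Number of ground instances = 74^2 = 5476.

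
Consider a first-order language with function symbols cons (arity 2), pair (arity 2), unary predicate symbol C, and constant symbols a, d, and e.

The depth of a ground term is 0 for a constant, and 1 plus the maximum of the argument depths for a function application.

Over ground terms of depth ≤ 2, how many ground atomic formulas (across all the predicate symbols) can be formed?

First count ground terms of depth ≤ 2.
Let N_k count ground terms of depth at most k. Each non-constant term of depth ≤ k is some function symbol applied to depth-≤(k−1) arguments, giving N_k = 3 + N_{k-1}^2 + N_{k-1}^2.
N_0 = 3
N_1 = 3 + 3^2 + 3^2 = 21
N_2 = 3 + 21^2 + 21^2 = 885
So |H| = 885.
Each predicate of arity r yields |H|^r ground atoms (one per choice of an r-tuple from H):
  C: 885
Total ground atoms: 885.

885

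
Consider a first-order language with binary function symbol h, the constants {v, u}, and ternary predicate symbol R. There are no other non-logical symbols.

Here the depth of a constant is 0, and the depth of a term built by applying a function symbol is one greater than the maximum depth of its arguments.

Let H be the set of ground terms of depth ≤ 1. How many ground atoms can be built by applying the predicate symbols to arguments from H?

First count ground terms of depth ≤ 1.
Write N_k for the number of ground terms of depth ≤ k. A term of depth ≤ k is either a constant or a function symbol applied to arguments of depth ≤ k−1, so N_k = 2 + N_{k-1}^2.
N_0 = 2
N_1 = 2 + 2^2 = 6
So |H| = 6.
Each predicate of arity r yields |H|^r ground atoms (one per choice of an r-tuple from H):
  R: 6^3 = 216
Total ground atoms: 216.

216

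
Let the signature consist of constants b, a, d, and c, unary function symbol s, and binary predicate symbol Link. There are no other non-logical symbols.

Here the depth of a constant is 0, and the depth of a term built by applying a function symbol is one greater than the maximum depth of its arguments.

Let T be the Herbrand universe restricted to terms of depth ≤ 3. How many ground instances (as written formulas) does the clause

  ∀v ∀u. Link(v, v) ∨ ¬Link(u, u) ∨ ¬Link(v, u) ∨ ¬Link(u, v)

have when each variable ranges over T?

256

Ground terms of depth ≤ 3:
  If N_k denotes the number of depth-≤k ground terms, the 4 constants give N_0 = 4, and each function symbol of arity r contributes N_{k-1}^r new terms at level k: N_k = 4 + N_{k-1}.
  N_0 = 4
  N_1 = 4 + 4 = 8
  N_2 = 4 + 8 = 12
  N_3 = 4 + 12 = 16
So there are 16 ground terms available for substitution.
The clause has 2 distinct variables (v, u), each appearing in the body. In the free term algebra distinct substitutions yield syntactically distinct ground instances.
Number of ground instances = 16^2 = 256.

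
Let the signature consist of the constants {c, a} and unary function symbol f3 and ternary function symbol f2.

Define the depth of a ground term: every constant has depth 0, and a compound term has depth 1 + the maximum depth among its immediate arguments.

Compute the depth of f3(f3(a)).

2

depth(f3(a)) = 1 + depth(a) = 1 + 0 = 1
depth(f3(f3(a))) = 1 + depth(f3(a)) = 1 + 1 = 2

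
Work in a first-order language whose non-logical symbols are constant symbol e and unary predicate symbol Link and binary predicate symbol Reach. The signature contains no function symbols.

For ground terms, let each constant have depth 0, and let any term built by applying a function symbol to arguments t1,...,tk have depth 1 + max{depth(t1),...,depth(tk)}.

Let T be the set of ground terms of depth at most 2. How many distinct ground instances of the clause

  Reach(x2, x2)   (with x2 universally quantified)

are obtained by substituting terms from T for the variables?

Ground terms of depth ≤ 2:
  With no function symbols every ground term is a constant, so there is exactly 1 ground term at every depth bound.
  N_0 = 1
  N_1 = 1
  N_2 = 1
  Explicitly: e.
So there is exactly 1 ground term available for substitution.
The clause has 1 distinct variable (x2), which appears in the body. In the free term algebra distinct substitutions yield syntactically distinct ground instances.
Number of ground instances = 1.

1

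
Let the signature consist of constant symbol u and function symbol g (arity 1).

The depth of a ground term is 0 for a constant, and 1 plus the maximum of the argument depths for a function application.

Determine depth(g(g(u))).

depth(g(u)) = 1 + depth(u) = 1 + 0 = 1
depth(g(g(u))) = 1 + depth(g(u)) = 1 + 1 = 2

2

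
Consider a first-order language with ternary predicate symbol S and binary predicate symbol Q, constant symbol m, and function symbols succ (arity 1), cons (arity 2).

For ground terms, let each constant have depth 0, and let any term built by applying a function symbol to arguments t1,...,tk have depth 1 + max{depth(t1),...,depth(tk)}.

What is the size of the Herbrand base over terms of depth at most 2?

First count ground terms of depth ≤ 2.
Write N_k for the number of ground terms of depth ≤ k. A term of depth ≤ k is either a constant or a function symbol applied to arguments of depth ≤ k−1, so N_k = 1 + N_{k-1} + N_{k-1}^2.
N_0 = 1
N_1 = 1 + 1 + 1^2 = 3
N_2 = 1 + 3 + 3^2 = 13
So |H| = 13.
Each predicate of arity r yields |H|^r ground atoms (one per choice of an r-tuple from H):
  S: 13^3 = 2197;  Q: 13^2 = 169
Total ground atoms: 2197 + 169 = 2366.

2366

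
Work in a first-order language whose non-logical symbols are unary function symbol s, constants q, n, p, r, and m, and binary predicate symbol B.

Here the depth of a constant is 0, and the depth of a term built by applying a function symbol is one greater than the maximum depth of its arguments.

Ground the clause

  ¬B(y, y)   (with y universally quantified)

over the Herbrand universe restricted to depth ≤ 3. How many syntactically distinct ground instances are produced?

20

Ground terms of depth ≤ 3:
  If N_k denotes the number of depth-≤k ground terms, the 5 constants give N_0 = 5, and each function symbol of arity r contributes N_{k-1}^r new terms at level k: N_k = 5 + N_{k-1}.
  N_0 = 5
  N_1 = 5 + 5 = 10
  N_2 = 5 + 10 = 15
  N_3 = 5 + 15 = 20
So there are 20 ground terms available for substitution.
The variable y ranges independently over the available ground terms, and distinct assignments produce distinct instances.
Number of ground instances = 20.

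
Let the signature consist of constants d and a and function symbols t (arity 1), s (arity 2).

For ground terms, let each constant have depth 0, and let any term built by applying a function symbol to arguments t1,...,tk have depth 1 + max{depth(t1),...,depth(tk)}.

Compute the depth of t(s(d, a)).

2

depth(s(d, a)) = 1 + max(0, 0) = 1
depth(t(s(d, a))) = 1 + depth(s(d, a)) = 1 + 1 = 2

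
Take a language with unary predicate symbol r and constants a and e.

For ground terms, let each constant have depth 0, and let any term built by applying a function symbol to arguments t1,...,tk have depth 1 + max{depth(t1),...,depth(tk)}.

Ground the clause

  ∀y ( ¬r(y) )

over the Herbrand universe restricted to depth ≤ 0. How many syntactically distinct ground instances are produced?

2

Ground terms of depth ≤ 0:
  With no function symbols every ground term is a constant, so there are exactly 2 ground terms at every depth bound.
  N_0 = 2
  Explicitly: a, e.
So there are 2 ground terms available for substitution.
There is 1 variable to instantiate (y),  occurring in at least one literal, so different choices give different ground instances.
Number of ground instances = 2.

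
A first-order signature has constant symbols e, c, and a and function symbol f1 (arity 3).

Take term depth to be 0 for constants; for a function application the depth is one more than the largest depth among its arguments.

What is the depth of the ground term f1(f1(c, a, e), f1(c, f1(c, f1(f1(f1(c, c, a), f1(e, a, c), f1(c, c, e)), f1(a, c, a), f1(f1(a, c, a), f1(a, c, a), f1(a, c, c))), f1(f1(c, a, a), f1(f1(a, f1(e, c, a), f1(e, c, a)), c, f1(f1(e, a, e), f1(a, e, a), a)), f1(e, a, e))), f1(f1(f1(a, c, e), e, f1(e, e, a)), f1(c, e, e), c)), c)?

depth(f1(c, a, e)) = 1 + max(0, 0, 0) = 1
depth(f1(c, c, a)) = 1 + max(0, 0, 0) = 1
depth(f1(e, a, c)) = 1 + max(0, 0, 0) = 1
depth(f1(c, c, e)) = 1 + max(0, 0, 0) = 1
depth(f1(f1(c, c, a), f1(e, a, c), f1(c, c, e))) = 1 + max(1, 1, 1) = 2
depth(f1(a, c, a)) = 1 + max(0, 0, 0) = 1
depth(f1(a, c, c)) = 1 + max(0, 0, 0) = 1
depth(f1(f1(a, c, a), f1(a, c, a), f1(a, c, c))) = 1 + max(1, 1, 1) = 2
depth(f1(f1(f1(c, c, a), f1(e, a, c), f1(c, c, e)), f1(a, c, a), f1(f1(a, c, a), f1(a, c, a), f1(a, c, c)))) = 1 + max(2, 1, 2) = 3
depth(f1(c, a, a)) = 1 + max(0, 0, 0) = 1
depth(f1(e, c, a)) = 1 + max(0, 0, 0) = 1
depth(f1(a, f1(e, c, a), f1(e, c, a))) = 1 + max(0, 1, 1) = 2
depth(f1(e, a, e)) = 1 + max(0, 0, 0) = 1
depth(f1(a, e, a)) = 1 + max(0, 0, 0) = 1
depth(f1(f1(e, a, e), f1(a, e, a), a)) = 1 + max(1, 1, 0) = 2
depth(f1(f1(a, f1(e, c, a), f1(e, c, a)), c, f1(f1(e, a, e), f1(a, e, a), a))) = 1 + max(2, 0, 2) = 3
depth(f1(f1(c, a, a), f1(f1(a, f1(e, c, a), f1(e, c, a)), c, f1(f1(e, a, e), f1(a, e, a), a)), f1(e, a, e))) = 1 + max(1, 3, 1) = 4
depth(f1(c, f1(f1(f1(c, c, a), f1(e, a, c), f1(c, c, e)), f1(a, c, a), f1(f1(a, c, a), f1(a, c, a), f1(a, c, c))), f1(f1(c, a, a), f1(f1(a, f1(e, c, a), f1(e, c, a)), c, f1(f1(e, a, e), f1(a, e, a), a)), f1(e, a, e)))) = 1 + max(0, 3, 4) = 5
depth(f1(a, c, e)) = 1 + max(0, 0, 0) = 1
depth(f1(e, e, a)) = 1 + max(0, 0, 0) = 1
depth(f1(f1(a, c, e), e, f1(e, e, a))) = 1 + max(1, 0, 1) = 2
depth(f1(c, e, e)) = 1 + max(0, 0, 0) = 1
depth(f1(f1(f1(a, c, e), e, f1(e, e, a)), f1(c, e, e), c)) = 1 + max(2, 1, 0) = 3
depth(f1(c, f1(c, f1(f1(f1(c, c, a), f1(e, a, c), f1(c, c, e)), f1(a, c, a), f1(f1(a, c, a), f1(a, c, a), f1(a, c, c))), f1(f1(c, a, a), f1(f1(a, f1(e, c, a), f1(e, c, a)), c, f1(f1(e, a, e), f1(a, e, a), a)), f1(e, a, e))), f1(f1(f1(a, c, e), e, f1(e, e, a)), f1(c, e, e), c))) = 1 + max(0, 5, 3) = 6
depth(f1(f1(c, a, e), f1(c, f1(c, f1(f1(f1(c, c, a), f1(e, a, c), f1(c, c, e)), f1(a, c, a), f1(f1(a, c, a), f1(a, c, a), f1(a, c, c))), f1(f1(c, a, a), f1(f1(a, f1(e, c, a), f1(e, c, a)), c, f1(f1(e, a, e), f1(a, e, a), a)), f1(e, a, e))), f1(f1(f1(a, c, e), e, f1(e, e, a)), f1(c, e, e), c)), c)) = 1 + max(1, 6, 0) = 7

7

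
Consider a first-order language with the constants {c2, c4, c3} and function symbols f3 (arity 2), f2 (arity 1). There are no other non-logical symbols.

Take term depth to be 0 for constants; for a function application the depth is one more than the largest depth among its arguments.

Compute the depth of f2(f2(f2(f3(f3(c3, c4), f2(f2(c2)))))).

6

depth(f3(c3, c4)) = 1 + max(0, 0) = 1
depth(f2(c2)) = 1 + depth(c2) = 1 + 0 = 1
depth(f2(f2(c2))) = 1 + depth(f2(c2)) = 1 + 1 = 2
depth(f3(f3(c3, c4), f2(f2(c2)))) = 1 + max(1, 2) = 3
depth(f2(f3(f3(c3, c4), f2(f2(c2))))) = 1 + depth(f3(f3(c3, c4), f2(f2(c2)))) = 1 + 3 = 4
depth(f2(f2(f3(f3(c3, c4), f2(f2(c2)))))) = 1 + depth(f2(f3(f3(c3, c4), f2(f2(c2))))) = 1 + 4 = 5
depth(f2(f2(f2(f3(f3(c3, c4), f2(f2(c2))))))) = 1 + depth(f2(f2(f3(f3(c3, c4), f2(f2(c2)))))) = 1 + 5 = 6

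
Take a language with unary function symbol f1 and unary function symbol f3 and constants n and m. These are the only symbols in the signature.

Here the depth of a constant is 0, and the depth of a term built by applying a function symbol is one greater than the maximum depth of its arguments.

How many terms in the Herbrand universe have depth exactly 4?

Write N_k for the number of ground terms of depth ≤ k. A term of depth ≤ k is either a constant or a function symbol applied to arguments of depth ≤ k−1, so N_k = 2 + N_{k-1} + N_{k-1}.
N_0 = 2
N_1 = 2 + 2 + 2 = 6
N_2 = 2 + 6 + 6 = 14
N_3 = 2 + 14 + 14 = 30
N_4 = 2 + 30 + 30 = 62
Terms of depth exactly 4: N_4 − N_3 = 62 − 30 = 32.

32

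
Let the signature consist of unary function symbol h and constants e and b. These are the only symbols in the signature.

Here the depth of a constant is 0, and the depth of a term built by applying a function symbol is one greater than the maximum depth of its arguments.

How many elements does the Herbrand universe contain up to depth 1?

If N_k denotes the number of depth-≤k ground terms, the 2 constants give N_0 = 2, and each function symbol of arity r contributes N_{k-1}^r new terms at level k: N_k = 2 + N_{k-1}.
N_0 = 2
N_1 = 2 + 2 = 4

4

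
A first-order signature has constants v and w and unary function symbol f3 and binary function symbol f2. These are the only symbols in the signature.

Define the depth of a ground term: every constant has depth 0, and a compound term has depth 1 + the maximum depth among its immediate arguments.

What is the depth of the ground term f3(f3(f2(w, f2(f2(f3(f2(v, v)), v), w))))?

7

depth(f2(v, v)) = 1 + max(0, 0) = 1
depth(f3(f2(v, v))) = 1 + depth(f2(v, v)) = 1 + 1 = 2
depth(f2(f3(f2(v, v)), v)) = 1 + max(2, 0) = 3
depth(f2(f2(f3(f2(v, v)), v), w)) = 1 + max(3, 0) = 4
depth(f2(w, f2(f2(f3(f2(v, v)), v), w))) = 1 + max(0, 4) = 5
depth(f3(f2(w, f2(f2(f3(f2(v, v)), v), w)))) = 1 + depth(f2(w, f2(f2(f3(f2(v, v)), v), w))) = 1 + 5 = 6
depth(f3(f3(f2(w, f2(f2(f3(f2(v, v)), v), w))))) = 1 + depth(f3(f2(w, f2(f2(f3(f2(v, v)), v), w)))) = 1 + 6 = 7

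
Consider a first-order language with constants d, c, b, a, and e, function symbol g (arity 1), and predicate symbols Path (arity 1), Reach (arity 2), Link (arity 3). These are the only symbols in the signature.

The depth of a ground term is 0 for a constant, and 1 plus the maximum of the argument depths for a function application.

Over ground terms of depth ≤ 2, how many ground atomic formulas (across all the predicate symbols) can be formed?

First count ground terms of depth ≤ 2.
Write N_k for the number of ground terms of depth ≤ k. A term of depth ≤ k is either a constant or a function symbol applied to arguments of depth ≤ k−1, so N_k = 5 + N_{k-1}.
N_0 = 5
N_1 = 5 + 5 = 10
N_2 = 5 + 10 = 15
So |H| = 15.
Ground atoms are formed by filling each argument slot of a predicate with a term from H, so an r-ary predicate gives |H|^r atoms:
  Path: 15;  Reach: 15^2 = 225;  Link: 15^3 = 3375
Total ground atoms: 15 + 225 + 3375 = 3615.

3615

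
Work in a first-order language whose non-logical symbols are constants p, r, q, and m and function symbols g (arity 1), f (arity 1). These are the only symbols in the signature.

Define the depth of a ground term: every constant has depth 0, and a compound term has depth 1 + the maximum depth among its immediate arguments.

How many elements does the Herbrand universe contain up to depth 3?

60

Let N_k = |{terms of depth ≤ k}|. Then N_0 = 4 and N_k = 4 + N_{k-1} + N_{k-1} for k ≥ 1 (one summand per function symbol, arity giving the exponent).
N_0 = 4
N_1 = 4 + 4 + 4 = 12
N_2 = 4 + 12 + 12 = 28
N_3 = 4 + 28 + 28 = 60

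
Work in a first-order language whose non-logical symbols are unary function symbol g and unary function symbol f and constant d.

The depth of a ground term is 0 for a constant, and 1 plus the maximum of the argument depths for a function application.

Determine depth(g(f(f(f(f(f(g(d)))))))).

depth(g(d)) = 1 + depth(d) = 1 + 0 = 1
depth(f(g(d))) = 1 + depth(g(d)) = 1 + 1 = 2
depth(f(f(g(d)))) = 1 + depth(f(g(d))) = 1 + 2 = 3
depth(f(f(f(g(d))))) = 1 + depth(f(f(g(d)))) = 1 + 3 = 4
depth(f(f(f(f(g(d)))))) = 1 + depth(f(f(f(g(d))))) = 1 + 4 = 5
depth(f(f(f(f(f(g(d))))))) = 1 + depth(f(f(f(f(g(d)))))) = 1 + 5 = 6
depth(g(f(f(f(f(f(g(d)))))))) = 1 + depth(f(f(f(f(f(g(d))))))) = 1 + 6 = 7

7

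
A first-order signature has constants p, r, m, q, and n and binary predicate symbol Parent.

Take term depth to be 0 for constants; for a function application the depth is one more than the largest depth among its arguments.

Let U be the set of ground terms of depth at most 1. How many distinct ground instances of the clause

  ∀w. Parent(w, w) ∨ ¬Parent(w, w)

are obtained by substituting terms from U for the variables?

Ground terms of depth ≤ 1:
  With no function symbols every ground term is a constant, so there are exactly 5 ground terms at every depth bound.
  N_0 = 5
  N_1 = 5
So there are 5 ground terms available for substitution.
There is 1 variable to instantiate (w),  occurring in at least one literal, so different choices give different ground instances.
Number of ground instances = 5.

5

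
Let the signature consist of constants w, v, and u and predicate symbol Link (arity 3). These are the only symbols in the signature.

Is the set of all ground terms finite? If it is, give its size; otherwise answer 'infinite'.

3

There are no function symbols, so every ground term is one of the 3 constants.
The Herbrand universe is {w, v, u}, which is finite with 3 elements.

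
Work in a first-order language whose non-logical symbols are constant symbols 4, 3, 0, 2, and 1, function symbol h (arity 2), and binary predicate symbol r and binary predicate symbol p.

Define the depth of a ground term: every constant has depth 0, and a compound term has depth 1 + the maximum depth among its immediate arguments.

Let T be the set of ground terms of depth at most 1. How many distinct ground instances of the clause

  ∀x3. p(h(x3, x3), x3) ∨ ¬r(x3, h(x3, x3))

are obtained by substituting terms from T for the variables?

Ground terms of depth ≤ 1:
  Let N_k = |{terms of depth ≤ k}|. Then N_0 = 5 and N_k = 5 + N_{k-1}^2 for k ≥ 1 (one summand per function symbol, arity giving the exponent).
  N_0 = 5
  N_1 = 5 + 5^2 = 30
So there are 30 ground terms available for substitution.
The body mentions the single quantified variable x3; since ground terms form a free algebra, no two substitutions collapse to the same formula.
Number of ground instances = 30.

30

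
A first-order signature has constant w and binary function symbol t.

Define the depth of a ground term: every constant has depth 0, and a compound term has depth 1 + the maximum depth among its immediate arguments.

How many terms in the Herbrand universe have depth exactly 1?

1

Count level by level. With function symbols t/2, the terms of depth ≤ k are the 1 constant together with each function applied to depth-≤(k−1) tuples, so N_k = 1 + N_{k-1}^2.
N_0 = 1
N_1 = 1 + 1^2 = 2
Terms of depth exactly 1: N_1 − N_0 = 2 − 1 = 1.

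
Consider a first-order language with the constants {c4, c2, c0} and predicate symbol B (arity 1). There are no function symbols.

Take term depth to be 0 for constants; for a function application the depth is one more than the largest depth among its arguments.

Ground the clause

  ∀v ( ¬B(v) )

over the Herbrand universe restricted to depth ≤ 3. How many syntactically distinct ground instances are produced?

Ground terms of depth ≤ 3:
  With no function symbols every ground term is a constant, so there are exactly 3 ground terms at every depth bound.
  N_0 = 3
  N_1 = 3
  N_2 = 3
  N_3 = 3
  Explicitly: c4, c2, c0.
So there are 3 ground terms available for substitution.
There is 1 variable to instantiate (v),  occurring in at least one literal, so different choices give different ground instances.
Number of ground instances = 3.

3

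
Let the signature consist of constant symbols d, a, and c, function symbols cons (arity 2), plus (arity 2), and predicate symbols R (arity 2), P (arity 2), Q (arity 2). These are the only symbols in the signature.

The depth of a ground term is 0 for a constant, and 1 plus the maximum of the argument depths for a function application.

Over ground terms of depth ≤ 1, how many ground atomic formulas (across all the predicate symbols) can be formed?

1323

First count ground terms of depth ≤ 1.
Let N_k count ground terms of depth at most k. Each non-constant term of depth ≤ k is some function symbol applied to depth-≤(k−1) arguments, giving N_k = 3 + N_{k-1}^2 + N_{k-1}^2.
N_0 = 3
N_1 = 3 + 3^2 + 3^2 = 21
So |H| = 21.
For each predicate symbol, the number of ground atoms is |H| raised to its arity; summing:
  R: 21^2 = 441;  P: 21^2 = 441;  Q: 21^2 = 441
Total ground atoms: 441 + 441 + 441 = 1323.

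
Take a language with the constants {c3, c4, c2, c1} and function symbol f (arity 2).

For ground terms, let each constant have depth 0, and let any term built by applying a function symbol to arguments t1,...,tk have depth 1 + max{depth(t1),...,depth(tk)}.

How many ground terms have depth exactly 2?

Let N_k count ground terms of depth at most k. Each non-constant term of depth ≤ k is some function symbol applied to depth-≤(k−1) arguments, giving N_k = 4 + N_{k-1}^2.
N_0 = 4
N_1 = 4 + 4^2 = 20
N_2 = 4 + 20^2 = 404
Terms of depth exactly 2: N_2 − N_1 = 404 − 20 = 384.

384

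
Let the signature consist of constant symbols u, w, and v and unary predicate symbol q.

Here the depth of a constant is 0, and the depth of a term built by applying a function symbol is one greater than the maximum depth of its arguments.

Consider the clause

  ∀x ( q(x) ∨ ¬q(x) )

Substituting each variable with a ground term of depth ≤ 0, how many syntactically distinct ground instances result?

3

Ground terms of depth ≤ 0:
  With no function symbols every ground term is a constant, so there are exactly 3 ground terms at every depth bound.
  N_0 = 3
So there are 3 ground terms available for substitution.
The variable x ranges independently over the available ground terms, and distinct assignments produce distinct instances.
Number of ground instances = 3.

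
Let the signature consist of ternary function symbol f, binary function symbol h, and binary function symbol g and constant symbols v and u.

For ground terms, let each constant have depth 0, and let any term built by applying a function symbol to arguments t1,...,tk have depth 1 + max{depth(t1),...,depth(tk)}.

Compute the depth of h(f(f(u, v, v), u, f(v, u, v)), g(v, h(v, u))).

depth(f(u, v, v)) = 1 + max(0, 0, 0) = 1
depth(f(v, u, v)) = 1 + max(0, 0, 0) = 1
depth(f(f(u, v, v), u, f(v, u, v))) = 1 + max(1, 0, 1) = 2
depth(h(v, u)) = 1 + max(0, 0) = 1
depth(g(v, h(v, u))) = 1 + max(0, 1) = 2
depth(h(f(f(u, v, v), u, f(v, u, v)), g(v, h(v, u)))) = 1 + max(2, 2) = 3

3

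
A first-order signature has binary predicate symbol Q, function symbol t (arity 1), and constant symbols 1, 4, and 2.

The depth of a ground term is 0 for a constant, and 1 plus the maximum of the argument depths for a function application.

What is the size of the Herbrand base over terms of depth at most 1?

First count ground terms of depth ≤ 1.
Write N_k for the number of ground terms of depth ≤ k. A term of depth ≤ k is either a constant or a function symbol applied to arguments of depth ≤ k−1, so N_k = 3 + N_{k-1}.
N_0 = 3
N_1 = 3 + 3 = 6
Explicitly: 1, 4, 2, t(1), t(4), t(2).
So |H| = 6.
A ground atom is a predicate applied to a tuple of terms from H, so the count is the sum over predicates of |H|^arity:
  Q: 6^2 = 36
Total ground atoms: 36.

36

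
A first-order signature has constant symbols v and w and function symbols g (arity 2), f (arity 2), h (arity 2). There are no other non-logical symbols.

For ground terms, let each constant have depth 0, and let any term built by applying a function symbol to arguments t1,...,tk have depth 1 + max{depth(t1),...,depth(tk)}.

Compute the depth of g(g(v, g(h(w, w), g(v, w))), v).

depth(h(w, w)) = 1 + max(0, 0) = 1
depth(g(v, w)) = 1 + max(0, 0) = 1
depth(g(h(w, w), g(v, w))) = 1 + max(1, 1) = 2
depth(g(v, g(h(w, w), g(v, w)))) = 1 + max(0, 2) = 3
depth(g(g(v, g(h(w, w), g(v, w))), v)) = 1 + max(3, 0) = 4

4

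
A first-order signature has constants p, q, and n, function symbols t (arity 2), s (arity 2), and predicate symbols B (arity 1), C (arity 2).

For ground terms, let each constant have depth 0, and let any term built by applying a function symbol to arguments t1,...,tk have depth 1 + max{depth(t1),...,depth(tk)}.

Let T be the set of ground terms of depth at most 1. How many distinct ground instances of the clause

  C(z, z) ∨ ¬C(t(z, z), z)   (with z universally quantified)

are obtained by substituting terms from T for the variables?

Ground terms of depth ≤ 1:
  Count level by level. With function symbols t/2, s/2, the terms of depth ≤ k are the 3 constants together with each function applied to depth-≤(k−1) tuples, so N_k = 3 + N_{k-1}^2 + N_{k-1}^2.
  N_0 = 3
  N_1 = 3 + 3^2 + 3^2 = 21
So there are 21 ground terms available for substitution.
The body mentions the single quantified variable z; since ground terms form a free algebra, no two substitutions collapse to the same formula.
Number of ground instances = 21.

21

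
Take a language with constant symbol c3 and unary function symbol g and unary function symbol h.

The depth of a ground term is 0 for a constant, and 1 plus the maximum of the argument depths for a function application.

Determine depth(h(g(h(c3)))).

depth(h(c3)) = 1 + depth(c3) = 1 + 0 = 1
depth(g(h(c3))) = 1 + depth(h(c3)) = 1 + 1 = 2
depth(h(g(h(c3)))) = 1 + depth(g(h(c3))) = 1 + 2 = 3

3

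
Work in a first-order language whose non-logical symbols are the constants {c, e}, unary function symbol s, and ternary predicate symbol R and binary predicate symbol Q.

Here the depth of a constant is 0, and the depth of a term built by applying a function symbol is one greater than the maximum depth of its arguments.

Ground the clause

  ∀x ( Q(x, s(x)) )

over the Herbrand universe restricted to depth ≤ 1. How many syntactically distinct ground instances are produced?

Ground terms of depth ≤ 1:
  Let N_k count ground terms of depth at most k. Each non-constant term of depth ≤ k is some function symbol applied to depth-≤(k−1) arguments, giving N_k = 2 + N_{k-1}.
  N_0 = 2
  N_1 = 2 + 2 = 4
So there are 4 ground terms available for substitution.
The clause has 1 distinct variable (x), which appears in the body. In the free term algebra distinct substitutions yield syntactically distinct ground instances.
Number of ground instances = 4.

4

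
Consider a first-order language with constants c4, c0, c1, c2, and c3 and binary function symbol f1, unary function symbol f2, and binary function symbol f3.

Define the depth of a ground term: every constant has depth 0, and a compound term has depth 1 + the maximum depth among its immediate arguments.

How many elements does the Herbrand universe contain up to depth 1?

Let N_k = |{terms of depth ≤ k}|. Then N_0 = 5 and N_k = 5 + N_{k-1}^2 + N_{k-1} + N_{k-1}^2 for k ≥ 1 (one summand per function symbol, arity giving the exponent).
N_0 = 5
N_1 = 5 + 5^2 + 5 + 5^2 = 60

60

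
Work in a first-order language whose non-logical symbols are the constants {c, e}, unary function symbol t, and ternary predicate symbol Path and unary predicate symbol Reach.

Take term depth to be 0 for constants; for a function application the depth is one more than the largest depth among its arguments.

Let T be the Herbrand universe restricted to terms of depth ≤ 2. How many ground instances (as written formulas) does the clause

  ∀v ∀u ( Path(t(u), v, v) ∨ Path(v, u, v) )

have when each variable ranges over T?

36

Ground terms of depth ≤ 2:
  Let N_k = |{terms of depth ≤ k}|. Then N_0 = 2 and N_k = 2 + N_{k-1} for k ≥ 1 (one summand per function symbol, arity giving the exponent).
  N_0 = 2
  N_1 = 2 + 2 = 4
  N_2 = 2 + 4 = 6
  Explicitly: c, e, t(c), t(e), t(t(c)), t(t(e)).
So there are 6 ground terms available for substitution.
The clause has 2 distinct variables (v, u), each appearing in the body. In the free term algebra distinct substitutions yield syntactically distinct ground instances.
Number of ground instances = 6^2 = 36.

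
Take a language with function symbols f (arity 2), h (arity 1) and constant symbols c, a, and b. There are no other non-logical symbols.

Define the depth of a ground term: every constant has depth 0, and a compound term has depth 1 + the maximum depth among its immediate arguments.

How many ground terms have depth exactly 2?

228

If N_k denotes the number of depth-≤k ground terms, the 3 constants give N_0 = 3, and each function symbol of arity r contributes N_{k-1}^r new terms at level k: N_k = 3 + N_{k-1}^2 + N_{k-1}.
N_0 = 3
N_1 = 3 + 3^2 + 3 = 15
N_2 = 3 + 15^2 + 15 = 243
Terms of depth exactly 2: N_2 − N_1 = 243 − 15 = 228.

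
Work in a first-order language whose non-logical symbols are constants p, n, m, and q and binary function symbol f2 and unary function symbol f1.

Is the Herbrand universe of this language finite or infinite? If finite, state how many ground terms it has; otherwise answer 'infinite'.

The signature has at least one function symbol (f2, arity 2) and at least one constant (p).
Iterating f2 gives infinitely many distinct ground terms: p, f2(p, p), f2(f2(p, p), f2(p, p)), ...
So the Herbrand universe is infinite.

infinite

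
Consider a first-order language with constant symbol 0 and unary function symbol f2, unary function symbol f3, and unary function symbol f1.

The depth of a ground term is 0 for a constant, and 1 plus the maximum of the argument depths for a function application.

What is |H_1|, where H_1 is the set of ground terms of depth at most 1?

4

Let N_k = |{terms of depth ≤ k}|. Then N_0 = 1 and N_k = 1 + N_{k-1} + N_{k-1} + N_{k-1} for k ≥ 1 (one summand per function symbol, arity giving the exponent).
N_0 = 1
N_1 = 1 + 1 + 1 + 1 = 4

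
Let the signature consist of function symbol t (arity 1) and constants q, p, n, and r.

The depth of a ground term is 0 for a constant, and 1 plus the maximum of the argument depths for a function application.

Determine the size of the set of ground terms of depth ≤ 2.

Let N_k = |{terms of depth ≤ k}|. Then N_0 = 4 and N_k = 4 + N_{k-1} for k ≥ 1 (one summand per function symbol, arity giving the exponent).
N_0 = 4
N_1 = 4 + 4 = 8
N_2 = 4 + 8 = 12

12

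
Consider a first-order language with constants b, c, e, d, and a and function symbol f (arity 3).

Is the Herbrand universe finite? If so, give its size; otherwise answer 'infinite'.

The signature has at least one function symbol (f, arity 3) and at least one constant (b).
Iterating f gives infinitely many distinct ground terms: b, f(b, b, b), f(f(b, b, b), f(b, b, b), f(b, b, b)), ...
So the Herbrand universe is infinite.

infinite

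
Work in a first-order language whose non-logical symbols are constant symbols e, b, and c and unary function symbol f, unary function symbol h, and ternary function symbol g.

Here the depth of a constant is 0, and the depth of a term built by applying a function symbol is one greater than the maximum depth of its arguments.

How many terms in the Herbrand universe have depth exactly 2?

46695

Write N_k for the number of ground terms of depth ≤ k. A term of depth ≤ k is either a constant or a function symbol applied to arguments of depth ≤ k−1, so N_k = 3 + N_{k-1} + N_{k-1} + N_{k-1}^3.
N_0 = 3
N_1 = 3 + 3 + 3 + 3^3 = 36
N_2 = 3 + 36 + 36 + 36^3 = 46731
Terms of depth exactly 2: N_2 − N_1 = 46731 − 36 = 46695.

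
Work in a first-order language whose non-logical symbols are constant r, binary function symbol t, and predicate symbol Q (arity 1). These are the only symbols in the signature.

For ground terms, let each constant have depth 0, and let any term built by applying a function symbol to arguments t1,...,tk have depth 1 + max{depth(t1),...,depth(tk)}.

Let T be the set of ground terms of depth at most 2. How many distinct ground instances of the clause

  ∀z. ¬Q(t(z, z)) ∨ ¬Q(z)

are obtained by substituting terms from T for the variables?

Ground terms of depth ≤ 2:
  Let N_k count ground terms of depth at most k. Each non-constant term of depth ≤ k is some function symbol applied to depth-≤(k−1) arguments, giving N_k = 1 + N_{k-1}^2.
  N_0 = 1
  N_1 = 1 + 1^2 = 2
  N_2 = 1 + 2^2 = 5
So there are 5 ground terms available for substitution.
The variable z ranges independently over the available ground terms, and distinct assignments produce distinct instances.
Number of ground instances = 5.

5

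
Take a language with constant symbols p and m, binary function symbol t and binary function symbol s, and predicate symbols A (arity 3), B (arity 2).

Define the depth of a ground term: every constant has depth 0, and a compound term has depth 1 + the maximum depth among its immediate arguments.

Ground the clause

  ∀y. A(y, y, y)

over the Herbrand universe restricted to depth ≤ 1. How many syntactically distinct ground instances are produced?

10

Ground terms of depth ≤ 1:
  Count level by level. With function symbols t/2, s/2, the terms of depth ≤ k are the 2 constants together with each function applied to depth-≤(k−1) tuples, so N_k = 2 + N_{k-1}^2 + N_{k-1}^2.
  N_0 = 2
  N_1 = 2 + 2^2 + 2^2 = 10
  Explicitly: p, m, t(p, p), t(p, m), t(m, p), t(m, m), s(p, p), s(p, m), s(m, p), s(m, m).
So there are 10 ground terms available for substitution.
There is 1 variable to instantiate (y),  occurring in at least one literal, so different choices give different ground instances.
Number of ground instances = 10.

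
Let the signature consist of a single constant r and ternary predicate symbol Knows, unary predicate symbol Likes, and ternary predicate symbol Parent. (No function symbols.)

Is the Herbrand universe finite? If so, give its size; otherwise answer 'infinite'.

1

There are no function symbols, so the only ground term is the single constant.
The Herbrand universe is {r}, finite with 1 element.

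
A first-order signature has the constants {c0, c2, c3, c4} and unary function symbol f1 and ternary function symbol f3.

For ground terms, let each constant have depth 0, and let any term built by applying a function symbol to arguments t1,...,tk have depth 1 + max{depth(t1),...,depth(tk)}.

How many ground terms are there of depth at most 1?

Write N_k for the number of ground terms of depth ≤ k. A term of depth ≤ k is either a constant or a function symbol applied to arguments of depth ≤ k−1, so N_k = 4 + N_{k-1} + N_{k-1}^3.
N_0 = 4
N_1 = 4 + 4 + 4^3 = 72

72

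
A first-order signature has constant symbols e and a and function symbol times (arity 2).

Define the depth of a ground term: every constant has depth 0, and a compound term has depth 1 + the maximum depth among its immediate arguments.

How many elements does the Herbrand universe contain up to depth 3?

1446

Let N_k count ground terms of depth at most k. Each non-constant term of depth ≤ k is some function symbol applied to depth-≤(k−1) arguments, giving N_k = 2 + N_{k-1}^2.
N_0 = 2
N_1 = 2 + 2^2 = 6
N_2 = 2 + 6^2 = 38
N_3 = 2 + 38^2 = 1446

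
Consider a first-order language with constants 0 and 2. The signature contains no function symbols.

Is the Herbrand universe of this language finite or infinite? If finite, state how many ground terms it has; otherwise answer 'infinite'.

2

There are no function symbols, so every ground term is one of the 2 constants.
The Herbrand universe is {0, 2}, which is finite with 2 elements.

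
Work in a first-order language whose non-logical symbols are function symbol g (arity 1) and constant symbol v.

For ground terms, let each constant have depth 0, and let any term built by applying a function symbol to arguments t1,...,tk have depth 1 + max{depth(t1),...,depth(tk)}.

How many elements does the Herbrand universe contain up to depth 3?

Let N_k count ground terms of depth at most k. Each non-constant term of depth ≤ k is some function symbol applied to depth-≤(k−1) arguments, giving N_k = 1 + N_{k-1}.
N_0 = 1
N_1 = 1 + 1 = 2
N_2 = 1 + 2 = 3
N_3 = 1 + 3 = 4

4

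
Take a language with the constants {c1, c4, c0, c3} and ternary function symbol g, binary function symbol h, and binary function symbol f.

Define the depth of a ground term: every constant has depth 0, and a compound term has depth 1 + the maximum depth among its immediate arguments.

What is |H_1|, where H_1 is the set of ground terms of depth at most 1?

Let N_k count ground terms of depth at most k. Each non-constant term of depth ≤ k is some function symbol applied to depth-≤(k−1) arguments, giving N_k = 4 + N_{k-1}^3 + N_{k-1}^2 + N_{k-1}^2.
N_0 = 4
N_1 = 4 + 4^3 + 4^2 + 4^2 = 100

100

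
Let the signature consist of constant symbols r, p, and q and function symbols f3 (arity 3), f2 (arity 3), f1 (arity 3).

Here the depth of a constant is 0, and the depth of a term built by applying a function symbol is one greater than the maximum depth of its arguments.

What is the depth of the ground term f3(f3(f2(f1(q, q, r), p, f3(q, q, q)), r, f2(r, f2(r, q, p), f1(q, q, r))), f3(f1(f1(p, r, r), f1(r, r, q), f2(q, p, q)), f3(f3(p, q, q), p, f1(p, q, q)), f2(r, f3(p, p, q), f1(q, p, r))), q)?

4

depth(f1(q, q, r)) = 1 + max(0, 0, 0) = 1
depth(f3(q, q, q)) = 1 + max(0, 0, 0) = 1
depth(f2(f1(q, q, r), p, f3(q, q, q))) = 1 + max(1, 0, 1) = 2
depth(f2(r, q, p)) = 1 + max(0, 0, 0) = 1
depth(f2(r, f2(r, q, p), f1(q, q, r))) = 1 + max(0, 1, 1) = 2
depth(f3(f2(f1(q, q, r), p, f3(q, q, q)), r, f2(r, f2(r, q, p), f1(q, q, r)))) = 1 + max(2, 0, 2) = 3
depth(f1(p, r, r)) = 1 + max(0, 0, 0) = 1
depth(f1(r, r, q)) = 1 + max(0, 0, 0) = 1
depth(f2(q, p, q)) = 1 + max(0, 0, 0) = 1
depth(f1(f1(p, r, r), f1(r, r, q), f2(q, p, q))) = 1 + max(1, 1, 1) = 2
depth(f3(p, q, q)) = 1 + max(0, 0, 0) = 1
depth(f1(p, q, q)) = 1 + max(0, 0, 0) = 1
depth(f3(f3(p, q, q), p, f1(p, q, q))) = 1 + max(1, 0, 1) = 2
depth(f3(p, p, q)) = 1 + max(0, 0, 0) = 1
depth(f1(q, p, r)) = 1 + max(0, 0, 0) = 1
depth(f2(r, f3(p, p, q), f1(q, p, r))) = 1 + max(0, 1, 1) = 2
depth(f3(f1(f1(p, r, r), f1(r, r, q), f2(q, p, q)), f3(f3(p, q, q), p, f1(p, q, q)), f2(r, f3(p, p, q), f1(q, p, r)))) = 1 + max(2, 2, 2) = 3
depth(f3(f3(f2(f1(q, q, r), p, f3(q, q, q)), r, f2(r, f2(r, q, p), f1(q, q, r))), f3(f1(f1(p, r, r), f1(r, r, q), f2(q, p, q)), f3(f3(p, q, q), p, f1(p, q, q)), f2(r, f3(p, p, q), f1(q, p, r))), q)) = 1 + max(3, 3, 0) = 4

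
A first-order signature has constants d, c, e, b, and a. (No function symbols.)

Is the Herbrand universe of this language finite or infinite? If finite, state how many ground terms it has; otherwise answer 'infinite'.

There are no function symbols, so every ground term is one of the 5 constants.
The Herbrand universe is {d, c, e, b, a}, which is finite with 5 elements.

5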